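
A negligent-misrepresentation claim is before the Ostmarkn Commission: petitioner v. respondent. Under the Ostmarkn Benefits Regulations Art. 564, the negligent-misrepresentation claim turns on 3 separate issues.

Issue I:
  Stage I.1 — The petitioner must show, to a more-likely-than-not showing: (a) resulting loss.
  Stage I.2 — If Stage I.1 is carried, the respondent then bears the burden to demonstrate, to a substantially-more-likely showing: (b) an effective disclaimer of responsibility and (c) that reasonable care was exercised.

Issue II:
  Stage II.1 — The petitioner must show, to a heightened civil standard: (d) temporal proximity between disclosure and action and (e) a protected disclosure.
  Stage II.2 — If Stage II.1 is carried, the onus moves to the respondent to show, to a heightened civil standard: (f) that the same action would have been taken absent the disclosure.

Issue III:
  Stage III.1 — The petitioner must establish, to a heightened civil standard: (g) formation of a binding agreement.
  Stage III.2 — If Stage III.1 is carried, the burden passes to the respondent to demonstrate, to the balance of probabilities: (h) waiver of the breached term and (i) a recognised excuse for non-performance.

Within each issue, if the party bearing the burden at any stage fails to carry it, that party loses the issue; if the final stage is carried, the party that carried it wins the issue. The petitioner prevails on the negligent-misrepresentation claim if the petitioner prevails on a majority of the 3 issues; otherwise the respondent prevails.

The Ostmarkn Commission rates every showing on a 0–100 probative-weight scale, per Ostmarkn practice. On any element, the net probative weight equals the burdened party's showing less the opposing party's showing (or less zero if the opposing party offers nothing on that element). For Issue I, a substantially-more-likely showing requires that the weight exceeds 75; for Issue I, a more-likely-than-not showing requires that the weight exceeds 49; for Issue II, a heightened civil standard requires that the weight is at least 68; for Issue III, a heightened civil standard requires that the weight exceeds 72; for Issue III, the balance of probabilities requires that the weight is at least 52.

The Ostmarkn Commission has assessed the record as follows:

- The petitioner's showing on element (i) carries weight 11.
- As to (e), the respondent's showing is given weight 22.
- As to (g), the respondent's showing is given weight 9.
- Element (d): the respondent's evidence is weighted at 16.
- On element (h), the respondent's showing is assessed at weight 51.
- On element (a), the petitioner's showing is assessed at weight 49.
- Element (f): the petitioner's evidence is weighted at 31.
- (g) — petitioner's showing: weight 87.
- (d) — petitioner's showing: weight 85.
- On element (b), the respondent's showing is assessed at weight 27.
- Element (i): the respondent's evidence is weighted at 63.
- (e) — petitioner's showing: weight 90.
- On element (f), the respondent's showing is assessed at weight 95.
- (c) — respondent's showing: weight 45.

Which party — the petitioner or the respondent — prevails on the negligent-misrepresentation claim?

— Issue I —
Stage I.1 (petitioner, a more-likely-than-not showing, weight exceeds 49): (a) 49 ≤ 49 — fails.
  Not every element is met, so the petitioner fails to carry Stage I.1.
So the respondent prevails on this issue.
— Issue II —
Stage II.1 (petitioner, a heightened civil standard, weight is at least 68): (d) net 85−16=69 ≥ 68 — meets; (e) net 90−22=68 ≥ 68 — meets.
  The petitioner carries Stage II.1; the respondent now bears the burden.
Stage II.2 (respondent, a heightened civil standard, weight is at least 68): (f) net 95−31=64 < 68 — fails.
  Stage II.2 not carried; the respondent fails its burden.
So the petitioner prevails on this issue.
— Issue III —
At Stage III.1 the petitioner must meet a heightened civil standard (weight exceeds 72): on (g) the weight is 87 less the opposing 9 gives net 78, > 72, so (g) meets the standard.
  All elements met. The burden passes to the respondent.
At Stage III.2 the respondent must meet the balance of probabilities (weight is at least 52): on (h) the weight is 51, < 52, so (h) does not meet the standard; on (i) the weight is 63 less the opposing 11 gives net 52, ≥ 52, so (i) meets the standard.
  Stage III.2 not carried; the respondent fails its burden.
The analysis ends at Stage III.2; the petitioner prevails on this issue.
Per-issue: Issue I → respondent; Issue II → petitioner; Issue III → petitioner. The petitioner must prevail on a majority of issues; overall, the petitioner prevails.

petitioner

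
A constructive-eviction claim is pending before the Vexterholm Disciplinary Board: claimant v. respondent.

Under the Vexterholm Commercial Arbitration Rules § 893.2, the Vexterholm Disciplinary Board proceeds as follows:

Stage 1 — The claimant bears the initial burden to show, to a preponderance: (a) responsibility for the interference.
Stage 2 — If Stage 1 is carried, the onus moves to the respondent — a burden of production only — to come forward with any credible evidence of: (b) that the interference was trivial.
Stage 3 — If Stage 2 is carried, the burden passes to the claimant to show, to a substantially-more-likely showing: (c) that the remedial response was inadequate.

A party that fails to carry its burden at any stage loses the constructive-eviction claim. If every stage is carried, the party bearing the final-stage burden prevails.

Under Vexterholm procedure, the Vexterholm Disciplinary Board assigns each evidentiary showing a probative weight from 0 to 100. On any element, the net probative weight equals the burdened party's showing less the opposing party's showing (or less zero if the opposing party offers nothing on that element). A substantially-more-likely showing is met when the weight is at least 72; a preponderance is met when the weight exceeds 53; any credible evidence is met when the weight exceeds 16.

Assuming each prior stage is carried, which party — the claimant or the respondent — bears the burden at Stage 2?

Stage 2's rule assigns the burden to the respondent (to any credible evidence).

respondent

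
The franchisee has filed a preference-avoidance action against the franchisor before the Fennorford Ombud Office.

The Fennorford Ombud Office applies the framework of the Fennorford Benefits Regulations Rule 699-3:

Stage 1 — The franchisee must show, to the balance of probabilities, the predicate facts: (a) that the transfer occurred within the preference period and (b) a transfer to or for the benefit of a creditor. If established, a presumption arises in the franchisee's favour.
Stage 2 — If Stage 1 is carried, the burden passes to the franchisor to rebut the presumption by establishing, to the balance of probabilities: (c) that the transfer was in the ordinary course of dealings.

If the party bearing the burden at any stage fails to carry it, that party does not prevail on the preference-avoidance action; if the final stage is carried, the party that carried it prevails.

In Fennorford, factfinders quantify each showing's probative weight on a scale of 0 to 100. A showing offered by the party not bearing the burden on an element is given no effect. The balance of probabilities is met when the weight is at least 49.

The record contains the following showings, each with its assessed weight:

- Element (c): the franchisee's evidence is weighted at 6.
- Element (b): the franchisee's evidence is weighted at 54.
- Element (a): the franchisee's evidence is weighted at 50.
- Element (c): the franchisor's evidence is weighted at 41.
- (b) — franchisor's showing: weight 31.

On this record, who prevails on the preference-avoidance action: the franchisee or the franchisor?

At Stage 1 the franchisee must meet the balance of probabilities (weight is at least 49): on (a) the weight is 50, ≥ 49, so (a) meets the standard; on (b) the weight is 54 (the franchisor's 31 is given no effect), which does reach 49, so (b) meets the standard.
  Stage 1 carried; the burden shifts to the franchisor.
At Stage 2 the franchisor must meet the balance of probabilities (weight is at least 49): on (c) the weight is 41 (the franchisee's 6 is given no effect), which does not reach 49, so (c) does not meet the standard.
  Not every element is met, so the franchisor fails to carry Stage 2.
The analysis ends at Stage 2; the franchisee prevails.

franchisee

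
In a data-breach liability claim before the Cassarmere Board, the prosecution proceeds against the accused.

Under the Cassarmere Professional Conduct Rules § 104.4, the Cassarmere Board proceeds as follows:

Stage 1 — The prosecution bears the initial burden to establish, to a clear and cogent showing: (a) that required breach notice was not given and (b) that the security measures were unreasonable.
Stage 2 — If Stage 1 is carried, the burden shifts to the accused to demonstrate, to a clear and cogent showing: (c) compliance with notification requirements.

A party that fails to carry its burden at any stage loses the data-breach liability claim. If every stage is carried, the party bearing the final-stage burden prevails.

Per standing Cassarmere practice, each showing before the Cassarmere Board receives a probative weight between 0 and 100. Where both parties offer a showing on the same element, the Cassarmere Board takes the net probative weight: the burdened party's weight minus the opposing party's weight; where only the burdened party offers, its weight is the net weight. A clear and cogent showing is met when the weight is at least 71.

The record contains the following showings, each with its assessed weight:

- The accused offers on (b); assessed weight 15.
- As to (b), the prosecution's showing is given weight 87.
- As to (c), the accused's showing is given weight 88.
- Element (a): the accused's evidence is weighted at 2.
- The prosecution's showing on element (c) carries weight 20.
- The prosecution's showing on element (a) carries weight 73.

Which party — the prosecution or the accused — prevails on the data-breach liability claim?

Stage 1 (prosecution, a clear and cogent showing, weight is at least 71): (a) net 73−2=71 ≥ 71 — meets; (b) net 87−15=72 ≥ 71 — meets.
  Stage 1 carried; the burden shifts to the accused.
Stage 2 (accused, a clear and cogent showing, weight is at least 71): (c) net 88−20=68 < 71 — fails.
  Not every element is met, so the accused fails to carry Stage 2.
The analysis ends at Stage 2; the prosecution prevails.

prosecution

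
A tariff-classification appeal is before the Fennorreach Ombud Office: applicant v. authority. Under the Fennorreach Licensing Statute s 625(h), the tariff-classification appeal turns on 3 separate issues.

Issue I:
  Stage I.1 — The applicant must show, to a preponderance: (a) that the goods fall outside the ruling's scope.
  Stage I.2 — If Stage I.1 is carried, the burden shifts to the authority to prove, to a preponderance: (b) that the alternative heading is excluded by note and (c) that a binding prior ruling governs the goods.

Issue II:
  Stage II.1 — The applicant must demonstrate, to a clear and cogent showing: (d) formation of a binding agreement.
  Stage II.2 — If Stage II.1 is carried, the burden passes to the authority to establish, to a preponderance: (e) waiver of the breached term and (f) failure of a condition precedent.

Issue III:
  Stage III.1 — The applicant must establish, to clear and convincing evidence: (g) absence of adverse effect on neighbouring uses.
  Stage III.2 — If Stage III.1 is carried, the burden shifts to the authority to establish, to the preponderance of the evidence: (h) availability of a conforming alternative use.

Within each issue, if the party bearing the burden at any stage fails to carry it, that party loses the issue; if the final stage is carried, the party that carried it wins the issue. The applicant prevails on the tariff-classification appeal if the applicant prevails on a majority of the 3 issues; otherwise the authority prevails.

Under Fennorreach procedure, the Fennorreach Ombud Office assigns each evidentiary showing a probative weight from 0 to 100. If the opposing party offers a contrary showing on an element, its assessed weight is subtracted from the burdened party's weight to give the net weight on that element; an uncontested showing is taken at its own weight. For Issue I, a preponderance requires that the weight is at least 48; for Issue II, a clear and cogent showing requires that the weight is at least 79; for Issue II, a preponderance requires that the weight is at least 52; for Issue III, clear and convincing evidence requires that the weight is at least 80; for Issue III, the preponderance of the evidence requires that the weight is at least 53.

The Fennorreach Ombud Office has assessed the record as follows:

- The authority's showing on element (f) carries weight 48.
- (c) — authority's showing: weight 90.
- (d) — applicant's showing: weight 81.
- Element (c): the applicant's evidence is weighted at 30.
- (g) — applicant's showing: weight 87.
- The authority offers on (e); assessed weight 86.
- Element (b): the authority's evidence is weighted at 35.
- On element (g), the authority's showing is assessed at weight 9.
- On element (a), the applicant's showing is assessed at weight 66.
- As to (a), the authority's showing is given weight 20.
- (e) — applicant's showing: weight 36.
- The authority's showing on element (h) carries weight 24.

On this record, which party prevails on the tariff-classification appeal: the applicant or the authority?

— Issue I —
At Stage I.1 the applicant must meet a preponderance (weight is at least 48): on (a) the weight is 66 less the opposing 20 gives net 46, which does not reach 48, so (a) does not meet the standard.
  Stage I.1 not carried; the applicant fails its burden.
The analysis ends at Stage I.1; the authority prevails on this issue.
— Issue II —
Stage II.1 — burden on applicant; standard: a clear and cogent showing (weight is at least 79).
    (d): 81 ≥ 79 [met]
  Stage II.1 carried; the burden shifts to the authority.
Stage II.2 — burden on authority; standard: a preponderance (weight is at least 52).
    (e): 86 − 36 = 50 < 52 [not met]
    (f): 48 < 52 [not met]
  Not every element is met, so the authority fails to carry Stage II.2.
So the applicant prevails on this issue.
— Issue III —
At Stage III.1 the applicant must meet clear and convincing evidence (weight is at least 80): on (g) the weight is 87 less the opposing 9 gives net 78, < 80, so (g) does not meet the standard.
  The applicant does not carry Stage III.1.
The authority prevails on this issue.
Per-issue: Issue I → authority; Issue II → applicant; Issue III → authority. The applicant must prevail on a majority of issues; overall, the authority prevails.

authority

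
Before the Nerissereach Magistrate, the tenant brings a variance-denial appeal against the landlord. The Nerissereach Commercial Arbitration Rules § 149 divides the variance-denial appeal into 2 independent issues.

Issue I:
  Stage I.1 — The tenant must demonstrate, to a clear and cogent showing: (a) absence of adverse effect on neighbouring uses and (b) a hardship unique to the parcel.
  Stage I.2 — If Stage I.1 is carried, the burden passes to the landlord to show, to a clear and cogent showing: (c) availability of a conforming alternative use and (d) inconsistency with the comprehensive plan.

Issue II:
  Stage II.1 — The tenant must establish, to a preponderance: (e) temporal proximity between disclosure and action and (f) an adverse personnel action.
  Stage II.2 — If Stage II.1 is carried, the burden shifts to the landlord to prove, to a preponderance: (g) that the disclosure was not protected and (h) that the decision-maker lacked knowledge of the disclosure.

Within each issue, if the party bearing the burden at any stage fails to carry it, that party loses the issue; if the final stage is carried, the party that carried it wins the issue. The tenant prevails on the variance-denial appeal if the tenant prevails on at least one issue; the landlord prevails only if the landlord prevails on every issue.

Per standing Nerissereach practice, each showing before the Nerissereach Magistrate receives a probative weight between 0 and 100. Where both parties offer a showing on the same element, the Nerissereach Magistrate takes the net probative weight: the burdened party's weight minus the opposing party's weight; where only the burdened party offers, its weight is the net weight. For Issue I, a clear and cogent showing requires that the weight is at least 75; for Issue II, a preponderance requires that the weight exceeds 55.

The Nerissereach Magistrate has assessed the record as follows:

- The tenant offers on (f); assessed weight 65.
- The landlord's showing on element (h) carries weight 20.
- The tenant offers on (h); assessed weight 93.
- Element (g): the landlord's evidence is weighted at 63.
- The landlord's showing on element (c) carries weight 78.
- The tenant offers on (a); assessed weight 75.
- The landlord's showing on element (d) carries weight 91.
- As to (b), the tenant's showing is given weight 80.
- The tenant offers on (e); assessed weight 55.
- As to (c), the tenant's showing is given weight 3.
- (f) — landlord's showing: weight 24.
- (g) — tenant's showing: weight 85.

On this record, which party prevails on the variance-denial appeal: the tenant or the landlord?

— Issue I —
Stage I.1 (tenant, a clear and cogent showing, weight is at least 75): (a) 75 ≥ 75 — meets; (b) 80 ≥ 75 — meets.
  All elements met. The burden passes to the landlord.
Stage I.2 (landlord, a clear and cogent showing, weight is at least 75): (c) net 78−3=75 ≥ 75 — meets; (d) 91 ≥ 75 — meets.
  Stage I.2 carried; the final stage is satisfied.
Every stage carried; the landlord prevails on this issue.
— Issue II —
Stage II.1 — burden on tenant; standard: a preponderance (weight exceeds 55).
    (e): 55 ≤ 55 [not met]
    (f): 65 − 24 = 41 ≤ 55 [not met]
  Not every element is met, so the tenant fails to carry Stage II.1.
The analysis ends at Stage II.1; the landlord prevails on this issue.
Per-issue: Issue I → landlord; Issue II → landlord. The tenant must prevail on at least one issue; overall, the landlord prevails.

landlord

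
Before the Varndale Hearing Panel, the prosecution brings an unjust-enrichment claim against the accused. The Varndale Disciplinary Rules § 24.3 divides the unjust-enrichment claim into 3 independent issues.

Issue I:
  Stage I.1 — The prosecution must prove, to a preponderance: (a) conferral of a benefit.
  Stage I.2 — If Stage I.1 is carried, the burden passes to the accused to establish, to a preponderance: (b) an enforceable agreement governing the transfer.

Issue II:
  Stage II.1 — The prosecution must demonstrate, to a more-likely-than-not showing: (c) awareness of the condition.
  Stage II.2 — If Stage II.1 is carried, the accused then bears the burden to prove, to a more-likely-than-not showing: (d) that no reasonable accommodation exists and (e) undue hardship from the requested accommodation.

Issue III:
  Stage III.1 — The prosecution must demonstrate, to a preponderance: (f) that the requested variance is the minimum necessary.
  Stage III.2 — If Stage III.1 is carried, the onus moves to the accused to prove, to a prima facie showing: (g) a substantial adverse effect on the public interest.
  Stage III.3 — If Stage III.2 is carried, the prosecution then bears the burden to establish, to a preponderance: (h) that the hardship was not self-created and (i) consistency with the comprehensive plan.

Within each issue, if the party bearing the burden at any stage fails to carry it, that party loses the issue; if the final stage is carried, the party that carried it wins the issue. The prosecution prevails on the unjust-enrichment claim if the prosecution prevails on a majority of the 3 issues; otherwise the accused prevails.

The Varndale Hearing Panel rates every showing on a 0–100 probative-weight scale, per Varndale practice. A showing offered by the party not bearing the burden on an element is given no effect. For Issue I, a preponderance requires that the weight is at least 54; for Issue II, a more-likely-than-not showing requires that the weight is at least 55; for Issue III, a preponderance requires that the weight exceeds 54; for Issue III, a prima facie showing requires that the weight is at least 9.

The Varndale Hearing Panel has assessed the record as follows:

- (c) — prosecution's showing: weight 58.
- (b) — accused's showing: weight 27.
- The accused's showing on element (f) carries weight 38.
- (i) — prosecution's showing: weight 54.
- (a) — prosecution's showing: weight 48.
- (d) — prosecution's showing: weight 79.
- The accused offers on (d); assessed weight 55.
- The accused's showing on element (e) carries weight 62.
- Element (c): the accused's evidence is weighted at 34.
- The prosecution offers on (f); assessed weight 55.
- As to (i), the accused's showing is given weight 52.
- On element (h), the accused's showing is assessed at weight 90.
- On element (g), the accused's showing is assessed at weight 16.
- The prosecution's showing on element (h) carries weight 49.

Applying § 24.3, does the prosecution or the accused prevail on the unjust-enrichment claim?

— Issue I —
Stage I.1 — burden on prosecution; standard: a preponderance (weight is at least 54).
    (a): 48 < 54 [not met]
  Not every element is met, so the prosecution fails to carry Stage I.1.
So the accused prevails on this issue.
— Issue II —
Stage II.1 (prosecution, a more-likely-than-not showing, weight is at least 55): (c) 58 (accused's 34 disregarded) ≥ 55 — meets.
  The prosecution carries Stage II.1; the accused now bears the burden.
Stage II.2 (accused, a more-likely-than-not showing, weight is at least 55): (d) 55 (prosecution's 79 disregarded) ≥ 55 — meets; (e) 62 ≥ 55 — meets.
  The accused carries the last stage.
Every stage carried; the accused prevails on this issue.
— Issue III —
Stage III.1 — burden on prosecution; standard: a preponderance (weight exceeds 54).
    (f): 55 (accused's 38 disregarded) > 54 [met]
  Stage III.1 carried; the burden shifts to the accused.
Stage III.2 — burden on accused; standard: a prima facie showing (weight is at least 9).
    (g): 16 ≥ 9 [met]
  Stage III.2 carried; the burden shifts to the prosecution.
Stage III.3 — burden on prosecution; standard: a preponderance (weight exceeds 54).
    (h): 49 (accused's 90 disregarded) ≤ 54 [not met]
    (i): 54 (accused's 52 disregarded) ≤ 54 [not met]
  Stage III.3 not carried; the prosecution fails its burden.
The accused prevails on this issue.
Per-issue: Issue I → accused; Issue II → accused; Issue III → accused. The prosecution must prevail on a majority of issues; overall, the accused prevails.

accused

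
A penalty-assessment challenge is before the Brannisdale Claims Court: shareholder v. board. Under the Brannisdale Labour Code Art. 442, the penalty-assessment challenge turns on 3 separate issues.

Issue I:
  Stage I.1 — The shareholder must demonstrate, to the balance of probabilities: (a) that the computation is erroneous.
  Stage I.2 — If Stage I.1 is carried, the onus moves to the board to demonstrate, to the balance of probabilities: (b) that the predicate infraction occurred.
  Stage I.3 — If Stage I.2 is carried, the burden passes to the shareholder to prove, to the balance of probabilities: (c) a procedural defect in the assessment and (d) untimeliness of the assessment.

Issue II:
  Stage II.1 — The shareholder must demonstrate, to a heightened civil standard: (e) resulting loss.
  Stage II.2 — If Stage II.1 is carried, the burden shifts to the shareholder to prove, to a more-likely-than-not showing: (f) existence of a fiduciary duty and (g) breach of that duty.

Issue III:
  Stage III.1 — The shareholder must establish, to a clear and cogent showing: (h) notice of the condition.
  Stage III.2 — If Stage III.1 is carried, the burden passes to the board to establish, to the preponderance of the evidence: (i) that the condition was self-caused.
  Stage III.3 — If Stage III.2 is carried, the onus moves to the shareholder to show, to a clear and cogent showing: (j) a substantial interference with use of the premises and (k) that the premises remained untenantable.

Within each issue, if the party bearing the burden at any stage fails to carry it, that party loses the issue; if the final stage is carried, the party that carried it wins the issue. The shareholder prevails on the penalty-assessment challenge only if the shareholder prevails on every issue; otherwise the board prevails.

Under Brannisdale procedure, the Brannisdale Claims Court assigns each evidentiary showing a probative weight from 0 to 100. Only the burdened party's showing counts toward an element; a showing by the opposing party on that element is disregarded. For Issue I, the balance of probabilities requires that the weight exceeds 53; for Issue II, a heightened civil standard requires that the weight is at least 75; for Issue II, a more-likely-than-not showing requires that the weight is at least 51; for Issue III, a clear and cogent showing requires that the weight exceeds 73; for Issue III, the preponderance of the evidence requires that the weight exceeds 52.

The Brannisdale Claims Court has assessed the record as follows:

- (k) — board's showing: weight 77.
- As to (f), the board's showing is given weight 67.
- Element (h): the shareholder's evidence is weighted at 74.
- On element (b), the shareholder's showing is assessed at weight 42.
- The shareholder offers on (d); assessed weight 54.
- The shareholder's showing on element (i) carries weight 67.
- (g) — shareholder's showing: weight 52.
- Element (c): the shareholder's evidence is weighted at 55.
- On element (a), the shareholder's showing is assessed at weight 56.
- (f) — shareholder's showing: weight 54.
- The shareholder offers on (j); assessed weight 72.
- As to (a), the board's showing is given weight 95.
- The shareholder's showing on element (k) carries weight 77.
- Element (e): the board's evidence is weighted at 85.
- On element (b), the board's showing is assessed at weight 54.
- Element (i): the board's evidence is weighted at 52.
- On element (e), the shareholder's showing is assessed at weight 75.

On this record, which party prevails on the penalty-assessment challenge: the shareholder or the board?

shareholder

— Issue I —
Stage I.1 — burden on shareholder; standard: the balance of probabilities (weight exceeds 53).
    (a): 56 (board's 95 disregarded) > 53 [met]
  Stage I.1 carried; the burden shifts to the board.
Stage I.2 — burden on board; standard: the balance of probabilities (weight exceeds 53).
    (b): 54 (shareholder's 42 disregarded) > 53 [met]
  Stage I.2 is satisfied; the onus moves to the shareholder.
Stage I.3 — burden on shareholder; standard: the balance of probabilities (weight exceeds 53).
    (c): 55 > 53 [met]
    (d): 54 > 53 [met]
  The shareholder carries the last stage.
Every stage carried; the shareholder prevails on this issue.
— Issue II —
At Stage II.1 the shareholder must meet a heightened civil standard (weight is at least 75): on (e) the weight is 75 (the board's 85 is given no effect), ≥ 75, so (e) meets the standard.
  Stage II.1 carried; the burden remains with the shareholder.
At Stage II.2 the shareholder must meet a more-likely-than-not showing (weight is at least 51): on (f) the weight is 54 (the board's 67 is given no effect), ≥ 51, so (f) meets the standard; on (g) the weight is 52, which does reach 51, so (g) meets the standard.
  Stage II.2 carried; the final stage is satisfied.
All stages carried — the shareholder prevails on this issue.
— Issue III —
Stage III.1 (shareholder, a clear and cogent showing, weight exceeds 73): (h) 74 > 73 — meets.
  Stage III.1 carried; the burden shifts to the board.
Stage III.2 (board, the preponderance of the evidence, weight exceeds 52): (i) 52 (shareholder's 67 disregarded) ≤ 52 — fails.
  Not every element is met, so the board fails to carry Stage III.2.
So the shareholder prevails on this issue.
Per-issue: Issue I → shareholder; Issue II → shareholder; Issue III → shareholder. The shareholder must prevail on every issue; overall, the shareholder prevails.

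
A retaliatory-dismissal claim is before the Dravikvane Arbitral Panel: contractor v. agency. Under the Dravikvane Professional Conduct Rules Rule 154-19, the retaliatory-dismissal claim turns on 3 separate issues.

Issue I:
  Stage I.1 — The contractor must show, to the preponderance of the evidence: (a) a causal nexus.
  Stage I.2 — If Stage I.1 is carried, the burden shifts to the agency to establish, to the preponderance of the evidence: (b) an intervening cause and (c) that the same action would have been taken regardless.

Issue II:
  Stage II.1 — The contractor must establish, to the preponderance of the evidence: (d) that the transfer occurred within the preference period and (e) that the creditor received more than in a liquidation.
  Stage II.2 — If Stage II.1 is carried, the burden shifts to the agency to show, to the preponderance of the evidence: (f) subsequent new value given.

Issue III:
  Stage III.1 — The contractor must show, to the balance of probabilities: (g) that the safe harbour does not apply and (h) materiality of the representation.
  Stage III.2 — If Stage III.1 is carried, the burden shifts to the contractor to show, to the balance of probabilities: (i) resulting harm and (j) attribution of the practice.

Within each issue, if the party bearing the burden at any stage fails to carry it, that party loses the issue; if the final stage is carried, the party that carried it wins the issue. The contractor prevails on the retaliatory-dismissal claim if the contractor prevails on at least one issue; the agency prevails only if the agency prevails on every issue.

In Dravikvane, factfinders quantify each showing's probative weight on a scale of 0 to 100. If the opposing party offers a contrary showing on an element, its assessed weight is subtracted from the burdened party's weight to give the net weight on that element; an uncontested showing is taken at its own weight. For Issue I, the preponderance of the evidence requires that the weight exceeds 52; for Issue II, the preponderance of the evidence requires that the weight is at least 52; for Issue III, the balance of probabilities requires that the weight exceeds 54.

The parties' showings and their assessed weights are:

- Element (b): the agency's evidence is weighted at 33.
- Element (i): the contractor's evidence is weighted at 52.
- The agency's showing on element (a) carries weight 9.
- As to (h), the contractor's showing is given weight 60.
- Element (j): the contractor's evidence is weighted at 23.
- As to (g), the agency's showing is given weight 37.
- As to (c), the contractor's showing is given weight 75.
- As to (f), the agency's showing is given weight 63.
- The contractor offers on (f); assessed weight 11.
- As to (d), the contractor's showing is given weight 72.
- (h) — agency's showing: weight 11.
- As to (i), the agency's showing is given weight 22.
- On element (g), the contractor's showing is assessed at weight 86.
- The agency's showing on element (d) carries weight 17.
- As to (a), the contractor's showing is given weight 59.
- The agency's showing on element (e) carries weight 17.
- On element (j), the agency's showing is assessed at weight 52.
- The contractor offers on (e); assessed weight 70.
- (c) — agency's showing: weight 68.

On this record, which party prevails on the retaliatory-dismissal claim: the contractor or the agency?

agency

— Issue I —
At Stage I.1 the contractor must meet the preponderance of the evidence (weight exceeds 52): on (a) the weight is 59 less the opposing 9 gives net 50, ≤ 52, so (a) does not meet the standard.
  Stage I.1 not carried; the contractor fails its burden.
The analysis ends at Stage I.1; the agency prevails on this issue.
— Issue II —
At Stage II.1 the contractor must meet the preponderance of the evidence (weight is at least 52): on (d) the weight is 72 less the opposing 17 gives net 55, which does reach 52, so (d) meets the standard; on (e) the weight is 70 less the opposing 17 gives net 53, ≥ 52, so (e) meets the standard.
  Stage II.1 carried; the burden shifts to the agency.
At Stage II.2 the agency must meet the preponderance of the evidence (weight is at least 52): on (f) the weight is 63 less the opposing 11 gives net 52, ≥ 52, so (f) meets the standard.
  The agency carries the last stage.
All stages carried — the agency prevails on this issue.
— Issue III —
Stage III.1 (contractor, the balance of probabilities, weight exceeds 54): (g) net 86−37=49 ≤ 54 — fails; (h) net 60−11=49 ≤ 54 — fails.
  Not every element is met, so the contractor fails to carry Stage III.1.
So the agency prevails on this issue.
Per-issue: Issue I → agency; Issue II → agency; Issue III → agency. The contractor must prevail on at least one issue; overall, the agency prevails.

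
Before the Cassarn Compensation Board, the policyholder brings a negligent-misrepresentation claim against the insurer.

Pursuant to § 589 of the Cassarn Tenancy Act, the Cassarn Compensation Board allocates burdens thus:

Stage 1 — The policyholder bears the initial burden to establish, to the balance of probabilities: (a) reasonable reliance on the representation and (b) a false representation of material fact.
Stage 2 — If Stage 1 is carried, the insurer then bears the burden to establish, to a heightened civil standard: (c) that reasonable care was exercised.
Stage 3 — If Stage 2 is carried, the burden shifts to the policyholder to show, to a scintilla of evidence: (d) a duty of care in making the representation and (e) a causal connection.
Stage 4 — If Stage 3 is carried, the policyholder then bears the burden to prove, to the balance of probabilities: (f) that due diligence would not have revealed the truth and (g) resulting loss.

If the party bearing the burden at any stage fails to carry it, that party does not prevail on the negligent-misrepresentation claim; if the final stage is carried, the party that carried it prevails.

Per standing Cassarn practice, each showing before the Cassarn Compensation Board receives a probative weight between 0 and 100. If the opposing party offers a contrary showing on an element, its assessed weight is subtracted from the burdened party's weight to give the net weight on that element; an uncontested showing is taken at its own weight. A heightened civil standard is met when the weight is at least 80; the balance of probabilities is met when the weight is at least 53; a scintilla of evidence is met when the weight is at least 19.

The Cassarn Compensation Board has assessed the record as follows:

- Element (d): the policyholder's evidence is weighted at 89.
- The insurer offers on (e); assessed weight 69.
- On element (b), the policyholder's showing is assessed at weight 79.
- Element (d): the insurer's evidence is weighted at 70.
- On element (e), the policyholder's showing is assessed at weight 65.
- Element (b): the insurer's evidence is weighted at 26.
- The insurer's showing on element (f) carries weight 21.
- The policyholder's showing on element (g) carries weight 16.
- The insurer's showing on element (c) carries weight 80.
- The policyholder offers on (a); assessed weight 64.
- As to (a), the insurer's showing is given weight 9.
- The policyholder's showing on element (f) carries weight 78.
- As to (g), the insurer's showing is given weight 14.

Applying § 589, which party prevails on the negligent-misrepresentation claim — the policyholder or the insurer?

insurer

Stage 1 — burden on policyholder; standard: the balance of probabilities (weight is at least 53).
    (a): 64 − 9 = 55 ≥ 53 [met]
    (b): 79 − 26 = 53 ≥ 53 [met]
  The policyholder carries Stage 1; the insurer now bears the burden.
Stage 2 — burden on insurer; standard: a heightened civil standard (weight is at least 80).
    (c): 80 ≥ 80 [met]
  Stage 2 carried; the burden shifts to the policyholder.
Stage 3 — burden on policyholder; standard: a scintilla of evidence (weight is at least 19).
    (d): 89 − 70 = 19 ≥ 19 [met]
    (e): 65 − 69 = -4 < 19 [not met]
  Not every element is met, so the policyholder fails to carry Stage 3.
The insurer prevails.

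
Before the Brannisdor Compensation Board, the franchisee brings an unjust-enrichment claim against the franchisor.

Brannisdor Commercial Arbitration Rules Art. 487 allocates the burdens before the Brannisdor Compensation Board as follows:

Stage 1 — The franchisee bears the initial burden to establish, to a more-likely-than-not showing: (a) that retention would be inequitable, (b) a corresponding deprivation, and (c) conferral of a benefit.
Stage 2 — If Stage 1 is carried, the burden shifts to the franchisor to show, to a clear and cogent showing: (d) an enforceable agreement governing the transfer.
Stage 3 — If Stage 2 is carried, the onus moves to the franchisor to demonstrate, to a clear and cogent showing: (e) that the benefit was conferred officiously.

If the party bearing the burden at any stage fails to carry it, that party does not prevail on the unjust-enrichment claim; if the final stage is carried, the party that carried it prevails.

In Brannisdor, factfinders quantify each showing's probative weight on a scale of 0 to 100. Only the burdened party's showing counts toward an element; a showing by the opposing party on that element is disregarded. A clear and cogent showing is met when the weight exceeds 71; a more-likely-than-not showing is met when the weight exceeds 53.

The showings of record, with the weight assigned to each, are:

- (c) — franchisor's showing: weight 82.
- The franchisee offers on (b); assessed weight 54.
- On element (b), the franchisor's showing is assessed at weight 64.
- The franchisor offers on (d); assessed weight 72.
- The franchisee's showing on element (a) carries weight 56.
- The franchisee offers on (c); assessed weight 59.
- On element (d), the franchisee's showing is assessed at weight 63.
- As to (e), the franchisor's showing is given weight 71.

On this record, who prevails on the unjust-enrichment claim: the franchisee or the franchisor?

franchisee

Stage 1 (franchisee, a more-likely-than-not showing, weight exceeds 53): (a) 56 > 53 — meets; (b) 54 (franchisor's 64 disregarded) > 53 — meets; (c) 59 (franchisor's 82 disregarded) > 53 — meets.
  The franchisee carries Stage 1; the franchisor now bears the burden.
Stage 2 (franchisor, a clear and cogent showing, weight exceeds 71): (d) 72 (franchisee's 63 disregarded) > 71 — meets.
  Stage 2 is satisfied; the franchisor continues to bear the burden.
Stage 3 (franchisor, a clear and cogent showing, weight exceeds 71): (e) 71 ≤ 71 — fails.
  The franchisor does not carry Stage 3.
The analysis ends at Stage 3; the franchisee prevails.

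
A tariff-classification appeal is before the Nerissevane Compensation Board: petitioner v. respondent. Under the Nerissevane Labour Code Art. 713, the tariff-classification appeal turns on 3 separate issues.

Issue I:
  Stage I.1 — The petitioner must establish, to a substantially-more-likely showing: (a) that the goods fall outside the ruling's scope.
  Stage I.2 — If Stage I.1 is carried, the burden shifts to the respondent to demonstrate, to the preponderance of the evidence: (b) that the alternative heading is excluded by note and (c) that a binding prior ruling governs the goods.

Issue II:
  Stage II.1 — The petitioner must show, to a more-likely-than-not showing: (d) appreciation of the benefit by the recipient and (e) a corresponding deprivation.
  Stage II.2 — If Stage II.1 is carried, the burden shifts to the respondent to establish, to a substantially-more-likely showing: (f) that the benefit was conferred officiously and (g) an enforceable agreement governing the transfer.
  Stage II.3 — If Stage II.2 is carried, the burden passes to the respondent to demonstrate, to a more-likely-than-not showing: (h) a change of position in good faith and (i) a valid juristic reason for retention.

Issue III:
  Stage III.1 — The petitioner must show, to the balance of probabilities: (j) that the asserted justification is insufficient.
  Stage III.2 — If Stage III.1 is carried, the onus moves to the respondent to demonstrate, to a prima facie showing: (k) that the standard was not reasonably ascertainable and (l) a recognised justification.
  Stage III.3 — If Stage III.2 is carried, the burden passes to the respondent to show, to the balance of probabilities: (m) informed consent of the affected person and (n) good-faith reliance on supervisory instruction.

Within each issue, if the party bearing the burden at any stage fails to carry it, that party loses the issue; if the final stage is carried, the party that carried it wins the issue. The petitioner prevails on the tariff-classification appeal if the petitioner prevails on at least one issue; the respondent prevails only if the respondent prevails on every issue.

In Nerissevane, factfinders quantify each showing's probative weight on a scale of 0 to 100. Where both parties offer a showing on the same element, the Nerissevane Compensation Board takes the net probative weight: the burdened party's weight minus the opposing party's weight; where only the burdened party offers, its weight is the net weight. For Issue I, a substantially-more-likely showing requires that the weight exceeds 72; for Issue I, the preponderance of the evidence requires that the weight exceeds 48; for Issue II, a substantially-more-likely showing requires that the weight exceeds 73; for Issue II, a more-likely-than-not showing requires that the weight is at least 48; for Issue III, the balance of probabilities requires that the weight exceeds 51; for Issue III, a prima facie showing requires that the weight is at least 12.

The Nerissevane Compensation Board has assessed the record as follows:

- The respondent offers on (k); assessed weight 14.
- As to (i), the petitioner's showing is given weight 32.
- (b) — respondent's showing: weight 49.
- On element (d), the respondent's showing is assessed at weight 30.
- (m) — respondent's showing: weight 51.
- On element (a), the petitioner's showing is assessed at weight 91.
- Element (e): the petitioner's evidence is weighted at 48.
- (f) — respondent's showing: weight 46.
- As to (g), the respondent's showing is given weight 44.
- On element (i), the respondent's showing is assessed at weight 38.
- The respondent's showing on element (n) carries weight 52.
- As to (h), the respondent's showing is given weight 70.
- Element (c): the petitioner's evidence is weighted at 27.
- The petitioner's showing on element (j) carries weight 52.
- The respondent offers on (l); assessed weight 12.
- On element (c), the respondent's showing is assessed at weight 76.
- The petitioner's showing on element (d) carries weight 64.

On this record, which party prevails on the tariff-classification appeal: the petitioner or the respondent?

— Issue I —
At Stage I.1 the petitioner must meet a substantially-more-likely showing (weight exceeds 72): on (a) the weight is 91, which does exceed 72, so (a) meets the standard.
  Stage I.1 carried; the burden shifts to the respondent.
At Stage I.2 the respondent must meet the preponderance of the evidence (weight exceeds 48): on (b) the weight is 49, which does exceed 48, so (b) meets the standard; on (c) the weight is 76 less the opposing 27 gives net 49, which does exceed 48, so (c) meets the standard.
  All elements met at the final stage.
With every stage satisfied, the respondent prevails on this issue.
— Issue II —
At Stage II.1 the petitioner must meet a more-likely-than-not showing (weight is at least 48): on (d) the weight is 64 less the opposing 30 gives net 34, < 48, so (d) does not meet the standard; on (e) the weight is 48, ≥ 48, so (e) meets the standard.
  The petitioner does not carry Stage II.1.
So the respondent prevails on this issue.
— Issue III —
Stage III.1 — burden on petitioner; standard: the balance of probabilities (weight exceeds 51).
    (j): 52 > 51 [met]
  All elements met. The burden passes to the respondent.
Stage III.2 — burden on respondent; standard: a prima facie showing (weight is at least 12).
    (k): 14 ≥ 12 [met]
    (l): 12 ≥ 12 [met]
  All elements met. The respondent retains the burden for Stage III.3.
Stage III.3 — burden on respondent; standard: the balance of probabilities (weight exceeds 51).
    (m): 51 ≤ 51 [not met]
    (n): 52 > 51 [met]
  Stage III.3 not carried; the respondent fails its burden.
The analysis ends at Stage III.3; the petitioner prevails on this issue.
Per-issue: Issue I → respondent; Issue II → respondent; Issue III → petitioner. The petitioner must prevail on at least one issue; overall, the petitioner prevails.

petitioner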